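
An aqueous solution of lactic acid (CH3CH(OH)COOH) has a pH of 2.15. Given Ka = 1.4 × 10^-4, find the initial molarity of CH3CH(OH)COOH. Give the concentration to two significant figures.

[H+] = 10^(-2.15) = 7.08 × 10^-3 M = x
Ka = x²/(C₀ − x) ⇒ C₀ = x + x²/Ka
C₀ = 7.08 × 10^-3 + (7.08 × 10^-3)²/(1.4 × 10^-4) = 3.65 × 10^-1 M

C₀ = 3.7 × 10^-1 M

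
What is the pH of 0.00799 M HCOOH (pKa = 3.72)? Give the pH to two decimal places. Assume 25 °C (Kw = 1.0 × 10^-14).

HCOOH ⇌ HCOO- + H+
Ka = 10^(−3.72) = 1.91 × 10^-4
Let x = [H+] at equilibrium. Ka = x²/(0.00799 − x).
x is not negligible relative to C₀; solve x² + 0.000191·x − 1.53e-06 = 0.
x = (−Ka + √(Ka² + 4·Ka·C₀))/2 = 1.14 × 10^-3 M
pH = −log(1.14 × 10^-3) = 2.94

pH = 2.94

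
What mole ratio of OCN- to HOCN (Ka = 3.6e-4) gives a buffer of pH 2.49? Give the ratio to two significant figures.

pKa = -log(3.6 × 10^-4) = 3.444
pH = pKa + log(r) ⇒ log(r) = 2.49 − 3.444 = -0.954
r = [OCN-]/[HOCN] = 10^(-0.954) = 0.111

ratio = 0.11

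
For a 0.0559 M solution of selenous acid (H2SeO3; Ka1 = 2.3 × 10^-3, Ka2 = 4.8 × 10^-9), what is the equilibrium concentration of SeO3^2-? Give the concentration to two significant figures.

First ionization gives [H+] ≈ [HSeO3-] = 1.02 × 10^-2 M.
Second step: Ka2 = [H+][SeO3^2-]/[HSeO3-] ≈ [SeO3^2-] (since [H+] ≈ [HSeO3-]).
So [SeO3^2-] ≈ Ka2.

4.8 × 10^-9 M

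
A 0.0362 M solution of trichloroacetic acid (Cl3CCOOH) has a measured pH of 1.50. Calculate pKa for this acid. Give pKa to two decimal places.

pKa = 0.66

[H+] = 10^(-1.50) = 3.16 × 10^-2 M
At equilibrium [HA] = 0.0362 − 3.16 × 10^-2 = 4.60 × 10^-3 M
Ka = [H+][A-]/[HA] = (3.16 × 10^-2)² / 4.60 × 10^-3 = 2.17 × 10^-1
pKa = -log(2.17 × 10^-1) = 0.66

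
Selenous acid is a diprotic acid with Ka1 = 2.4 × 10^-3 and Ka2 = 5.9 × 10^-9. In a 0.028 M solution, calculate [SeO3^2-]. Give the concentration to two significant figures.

First ionization gives [H+] ≈ [HSeO3-] = 7.08 × 10^-3 M.
Second step: Ka2 = [H+][SeO3^2-]/[HSeO3-] ≈ [SeO3^2-] (since [H+] ≈ [HSeO3-]).
So [SeO3^2-] ≈ Ka2.

5.9 × 10^-9 M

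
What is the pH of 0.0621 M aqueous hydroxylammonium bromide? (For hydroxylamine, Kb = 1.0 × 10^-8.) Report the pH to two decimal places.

NH3OH+ is the conjugate acid of the weak base NH2OH.
Ka = Kw/Kb = 1.0×10^-14 / 1.0 × 10^-8 = 1.00 × 10^-6
Ka = [H+]²/(0.0621 − [H+]) = 1.00 × 10^-6
Assume [H+] ≪ 0.0621: [H+] ≈ √(1.00 × 10^-6 × 0.0621) = 2.49 × 10^-4 M
pH = −log(2.49 × 10^-4) = 3.60

pH = 3.60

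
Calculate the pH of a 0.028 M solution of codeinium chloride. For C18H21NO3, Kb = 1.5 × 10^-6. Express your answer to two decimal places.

C18H22NO3+ is the conjugate acid of the weak base C18H21NO3.
Ka = Kw/Kb = 1.0×10^-14 / 1.5 × 10^-6 = 6.67 × 10^-9
Ka = [H+]²/(0.028 − [H+]) = 6.67 × 10^-9
Neglecting [H+] in the denominator: [H+] = √(6.67 × 10^-9 × 0.028) = 1.37 × 10^-5 M
pH = −log(1.37 × 10^-5) = 4.86

pH = 4.86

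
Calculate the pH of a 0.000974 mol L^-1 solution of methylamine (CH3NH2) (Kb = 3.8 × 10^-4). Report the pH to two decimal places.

CH3NH2 + H2O ⇌ CH3NH3+ + OH-
From the ICE table, Kb = [OH-]²/(0.000974 − [OH-]) = 3.8 × 10^-4.
Here C₀/Kb ≈ 2.56, so the small-[OH-] approximation fails. Use the quadratic:
[OH-] = (−Kb + √(Kb² + 4·Kb·C₀))/2 = 4.47 × 10^-4 M
pOH = 3.35, so pH = 14.00 − pOH = 10.65

pH = 10.65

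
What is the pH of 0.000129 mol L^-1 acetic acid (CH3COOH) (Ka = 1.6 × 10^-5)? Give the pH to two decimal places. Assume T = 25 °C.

pH = 4.42

CH3COOH ⇌ CH3COO- + H+
Ka = x²/(0.000129 − x) = 1.6 × 10^-5
Here C₀/Ka ≈ 8.06, so the small-x approximation fails. Use the quadratic:
x = (−Ka + √(Ka² + 4·Ka·C₀))/2 = 3.81 × 10^-5 M
pH = −log(3.81 × 10^-5) = 4.42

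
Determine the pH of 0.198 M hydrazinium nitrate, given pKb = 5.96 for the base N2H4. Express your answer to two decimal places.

N2H5+ is the conjugate acid of the weak base N2H4.
Kb = 10^(−5.96) = 1.10 × 10^-6
Ka = Kw/Kb = 1.0×10^-14 / 1.10 × 10^-6 = 9.09 × 10^-9
Ka = [H+]²/(0.198 − [H+]) = 9.09 × 10^-9
Assume [H+] ≪ 0.198: [H+] ≈ √(9.09 × 10^-9 × 0.198) = 4.24 × 10^-5 M
Check: 0.021% ionized — well under 5%, approximation valid.
pH = −log[H+] = −log(4.24 × 10^-5) = 4.37

pH = 4.37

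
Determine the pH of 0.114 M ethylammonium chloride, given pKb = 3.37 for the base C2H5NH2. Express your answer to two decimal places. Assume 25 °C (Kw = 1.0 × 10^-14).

C2H5NH3+ is the conjugate acid of the weak base C2H5NH2.
Kb = 10^(−3.37) = 4.27 × 10^-4
Ka = Kw/Kb = 1.0×10^-14 / 4.27 × 10^-4 = 2.34 × 10^-11
From the ICE table, Ka = [H+]²/(0.114 − [H+]) = 2.34 × 10^-11.
Neglecting [H+] in the denominator: [H+] = √(2.34 × 10^-11 × 0.114) = 1.63 × 10^-6 M
pH = −log[H+] = −log(1.63 × 10^-6) = 5.79

pH = 5.79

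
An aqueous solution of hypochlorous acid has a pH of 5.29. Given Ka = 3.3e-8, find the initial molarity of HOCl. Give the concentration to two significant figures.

[H+] = 10^(-5.29) = 5.13 × 10^-6 M = x
Ka = x²/(C₀ − x) ⇒ C₀ = x + x²/Ka
C₀ = 5.13 × 10^-6 + (5.13 × 10^-6)²/(3.3 × 10^-8) = 8.03 × 10^-4 M

C₀ = 8.0 × 10^-4 M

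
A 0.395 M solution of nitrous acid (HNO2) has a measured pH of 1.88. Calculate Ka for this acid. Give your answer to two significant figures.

Ka = 4.6 × 10^-4

[H+] = 10^(-1.88) = 1.32 × 10^-2 M
At equilibrium [HA] = 0.395 − 1.32 × 10^-2 = 3.82 × 10^-1 M
Ka = [H+][A-]/[HA] = (1.32 × 10^-2)² / 3.82 × 10^-1 = 4.6 × 10^-4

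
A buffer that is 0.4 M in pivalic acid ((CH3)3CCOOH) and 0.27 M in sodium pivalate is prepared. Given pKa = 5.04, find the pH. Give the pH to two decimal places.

Henderson–Hasselbalch: pH = pKa + log([(CH3)3CCOO-]/[(CH3)3CCOOH]) = 5.04 + log(0.27/0.4)
pH = 5.04 + (-0.171) = 4.87

pH = 4.87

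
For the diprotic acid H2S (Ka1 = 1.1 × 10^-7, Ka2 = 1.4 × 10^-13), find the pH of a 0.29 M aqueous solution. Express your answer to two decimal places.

Ka1 ≫ Ka2, so treat the first dissociation as the only significant source of H+.
Ka1 = x²/(0.29 − x) = 1.1 × 10^-7
x ≈ √(1.1 × 10^-7 × 0.29) = 1.79 × 10^-4 M
pH = −log(1.79 × 10^-4) = 3.75

pH = 3.75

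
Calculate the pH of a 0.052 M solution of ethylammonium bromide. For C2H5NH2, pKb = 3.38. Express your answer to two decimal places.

C2H5NH3+ is the conjugate acid of the weak base C2H5NH2.
Kb = 10^(−3.38) = 4.17 × 10^-4
Ka = Kw/Kb = 1.0×10^-14 / 4.17 × 10^-4 = 2.40 × 10^-11
From the ICE table, Ka = x²/(0.052 − x) = 2.40 × 10^-11.
Assume x ≪ 0.052: x ≈ √(2.40 × 10^-11 × 0.052) = 1.12 × 10^-6 M
pH = −log[H+] = −log(1.12 × 10^-6) = 5.95

pH = 5.95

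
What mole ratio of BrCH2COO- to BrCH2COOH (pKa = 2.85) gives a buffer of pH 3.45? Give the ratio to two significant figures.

ratio = 4.0

pH = pKa + log(r) ⇒ log(r) = 3.45 − 2.85 = +0.60
r = [BrCH2COO-]/[BrCH2COOH] = 10^(+0.60) = 3.98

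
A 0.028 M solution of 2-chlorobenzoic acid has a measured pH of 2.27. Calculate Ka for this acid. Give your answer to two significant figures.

[H+] = 10^(-2.27) = 5.37 × 10^-3 M
At equilibrium [HA] = 0.028 − 5.37 × 10^-3 = 2.26 × 10^-2 M
Ka = [H+][A-]/[HA] = (5.37 × 10^-3)² / 2.26 × 10^-2 = 1.3 × 10^-3

Ka = 1.3 × 10^-3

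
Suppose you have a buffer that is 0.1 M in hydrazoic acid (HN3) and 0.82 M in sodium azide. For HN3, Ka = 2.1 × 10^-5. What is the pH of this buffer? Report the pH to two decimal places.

pKa = −log(2.1 × 10^-5) = 4.678
pH = pKa + log([A⁻]/[HA]) = 4.678 + log(0.82/0.1)
pH = 4.678 + (+0.914) = 5.59

pH = 5.59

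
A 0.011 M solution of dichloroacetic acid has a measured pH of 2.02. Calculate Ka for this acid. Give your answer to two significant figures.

Ka = 6.3 × 10^-2

[H+] = 10^(-2.02) = 9.55 × 10^-3 M
At equilibrium [HA] = 0.011 − 9.55 × 10^-3 = 1.45 × 10^-3 M
Ka = [H+][A-]/[HA] = (9.55 × 10^-3)² / 1.45 × 10^-3 = 6.3 × 10^-2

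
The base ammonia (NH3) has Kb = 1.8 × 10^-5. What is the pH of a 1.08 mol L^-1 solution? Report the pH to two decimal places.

pH = 11.64

NH3 + H2O ⇌ NH4+ + OH-
From the ICE table, Kb = [OH-]²/(1.08 − [OH-]) = 1.8 × 10^-5.
Neglecting [OH-] in the denominator: [OH-] = √(1.8 × 10^-5 × 1.08) = 4.41 × 10^-3 M
([OH-]/C₀ = 0.41% < 5%, so the approximation holds.)
pOH = 2.36, so pH = 14.00 − pOH = 11.64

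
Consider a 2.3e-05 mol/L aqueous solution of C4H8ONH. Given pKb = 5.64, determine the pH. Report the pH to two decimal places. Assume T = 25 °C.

pH = 8.79

C4H8ONH + H2O ⇌ C4H8ONH2+ + OH-
Kb = 10^(−5.64) = 2.29 × 10^-6
From the ICE table, Kb = [OH-]²/(2.3e-05 − [OH-]) = 2.29 × 10^-6.
The 5% rule fails; solving [OH-]² + Kb·[OH-] − Kb·C₀ = 0 exactly:
[OH-] = (−Kb + √(Kb² + 4·Kb·C₀))/2 = 6.20 × 10^-6 M
pOH = −log(6.20 × 10^-6) = 5.21; pH = 14.00 − 5.21 = 8.79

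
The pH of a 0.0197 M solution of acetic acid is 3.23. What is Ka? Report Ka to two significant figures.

Ka = 1.8 × 10^-5

[H+] = 10^(-3.23) = 5.89 × 10^-4 M
At equilibrium [HA] = 0.0197 − 5.89 × 10^-4 = 1.91 × 10^-2 M
Ka = [H+][A-]/[HA] = (5.89 × 10^-4)² / 1.91 × 10^-2 = 1.8 × 10^-5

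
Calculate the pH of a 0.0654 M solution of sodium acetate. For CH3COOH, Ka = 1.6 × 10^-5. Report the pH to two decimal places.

pH = 8.81

CH3COO- is the conjugate base of the weak acid CH3COOH.
Kb = Kw/Ka = 1.0×10^-14 / 1.6 × 10^-5 = 6.25 × 10^-10
Kb = x²/(0.0654 − x) = 6.25 × 10^-10
Since Kb ≪ C₀, x ≈ √(Kb·C₀) = 6.39 × 10^-6 M.
(x/C₀ = 0.0098% < 5%, so the approximation holds.)
pOH = −log(6.39 × 10^-6) = 5.19; pH = 14.00 − 5.19 = 8.81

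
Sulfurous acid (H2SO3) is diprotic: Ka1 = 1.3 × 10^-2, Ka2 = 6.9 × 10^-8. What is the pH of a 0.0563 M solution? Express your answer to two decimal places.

Ka1 ≫ Ka2, so treat the first dissociation as the only significant source of H+.
Ka1 = x²/(0.0563 − x) = 1.3 × 10^-2
Solving the quadratic: x = (−Ka1 + √(Ka1² + 4·Ka1·C₀))/2 = 2.13 × 10^-2 M
pH = −log(2.13 × 10^-2) = 1.67

pH = 1.67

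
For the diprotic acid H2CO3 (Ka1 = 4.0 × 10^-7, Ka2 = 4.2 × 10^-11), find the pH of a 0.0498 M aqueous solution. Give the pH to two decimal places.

Ka1 ≫ Ka2, so treat the first dissociation as the only significant source of H+.
Ka1 = x²/(0.0498 − x) = 4.0 × 10^-7
x ≈ √(4.0 × 10^-7 × 0.0498) = 1.41 × 10^-4 M
pH = −log(1.41 × 10^-4) = 3.85

pH = 3.85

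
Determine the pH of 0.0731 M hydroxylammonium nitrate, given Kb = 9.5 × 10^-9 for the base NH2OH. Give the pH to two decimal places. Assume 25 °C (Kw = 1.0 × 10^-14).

pH = 3.56

NH3OH+ is the conjugate acid of the weak base NH2OH.
Ka = Kw/Kb = 1.0×10^-14 / 9.5 × 10^-9 = 1.05 × 10^-6
Ka = x²/(0.0731 − x) = 1.05 × 10^-6
Since Ka ≪ C₀, x ≈ √(Ka·C₀) = 2.77 × 10^-4 M.
pH = −log(2.77 × 10^-4) = 3.56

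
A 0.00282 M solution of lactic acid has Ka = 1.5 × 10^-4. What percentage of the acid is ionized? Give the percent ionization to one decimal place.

20.6%

CH3CH(OH)COOH ⇌ CH3CH(OH)COO- + H+; let x = [H+] at equilibrium.
Solve x² + 0.00015x − 4.23e-07 = 0 → x = 5.80 × 10^-4 M
% ionization = x/C₀ × 100% = 5.80 × 10^-4/0.00282 × 100% = 20.6%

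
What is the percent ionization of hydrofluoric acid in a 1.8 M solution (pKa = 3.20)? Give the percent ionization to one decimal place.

1.9%

HF ⇌ F- + H+; let x = [H+] at equilibrium.
Ka = 10^(−3.20) = 6.31 × 10^-4
x ≈ √(Ka·C₀) = √(6.31 × 10^-4 × 1.8) = 3.37 × 10^-2 M
Fraction ionized = 3.37 × 10^-2 / 1.8 = 0.0187 → 1.9%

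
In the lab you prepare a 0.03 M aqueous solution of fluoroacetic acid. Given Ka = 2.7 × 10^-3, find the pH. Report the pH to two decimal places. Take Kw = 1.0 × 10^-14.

pH = 2.11

FCH2COOH ⇌ FCH2COO- + H+
From the ICE table, Ka = x²/(0.03 − x) = 2.7 × 10^-3.
x is not negligible relative to C₀; solve x² + 0.0027·x − 8.1e-05 = 0.
x = [−0.0027 + √(0.0027² + 0.000324)]/2 = 7.75 × 10^-3 M
pH = −log(7.75 × 10^-3) = 2.11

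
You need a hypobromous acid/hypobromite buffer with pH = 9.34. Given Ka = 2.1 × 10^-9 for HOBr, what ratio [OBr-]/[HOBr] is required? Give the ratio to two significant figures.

pKa = -log(2.1 × 10^-9) = 8.678
pH = pKa + log(r) ⇒ log(r) = 9.34 − 8.678 = +0.662
r = [OBr-]/[HOBr] = 10^(+0.662) = 4.59

ratio = 4.6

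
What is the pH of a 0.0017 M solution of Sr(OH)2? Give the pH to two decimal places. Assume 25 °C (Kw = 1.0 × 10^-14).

pH = 11.53

Sr(OH)2 is a strong base (each formula unit releases 2 OH-); [OH-] = 0.0034 M.
pOH = -log(0.0034) = 2.47
pH = 14.00 - 2.47 = 11.53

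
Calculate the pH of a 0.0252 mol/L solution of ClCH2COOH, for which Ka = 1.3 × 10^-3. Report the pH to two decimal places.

pH = 2.29

ClCH2COOH ⇌ ClCH2COO- + H+
Ka = [H+]²/(0.0252 − [H+]) = 1.3 × 10^-3
Here C₀/Ka ≈ 19.4, so the small-[H+] approximation fails. Use the quadratic:
[H+] = [−0.0013 + √(0.0013² + 0.000131)]/2 = 5.11 × 10^-3 M
pH = −log[H+] = −log(5.11 × 10^-3) = 2.29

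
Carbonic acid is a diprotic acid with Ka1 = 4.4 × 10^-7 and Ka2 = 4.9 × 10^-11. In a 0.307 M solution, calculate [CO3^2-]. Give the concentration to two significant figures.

4.9 × 10^-11 M

First ionization gives [H+] ≈ [HCO3-] = 3.68 × 10^-4 M.
Second step: Ka2 = [H+][CO3^2-]/[HCO3-] ≈ [CO3^2-] (since [H+] ≈ [HCO3-]).
So [CO3^2-] ≈ Ka2.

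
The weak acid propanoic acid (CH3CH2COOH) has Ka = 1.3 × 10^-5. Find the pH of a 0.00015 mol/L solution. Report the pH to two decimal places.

pH = 4.42

CH3CH2COOH ⇌ CH3CH2COO- + H+
Let x = [H+] at equilibrium. Ka = x²/(0.00015 − x).
x is not negligible relative to C₀; solve x² + 1.3e-05·x − 1.95e-09 = 0.
x = [−1.3e-05 + √(1.3e-05² + 7.8e-09)]/2 = 3.81 × 10^-5 M
pH = −log[H+] = −log(3.81 × 10^-5) = 4.42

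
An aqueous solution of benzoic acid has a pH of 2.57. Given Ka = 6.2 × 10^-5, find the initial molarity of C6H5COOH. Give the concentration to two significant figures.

C₀ = 1.2 × 10^-1 M

[H+] = 10^(-2.57) = 2.69 × 10^-3 M = x
Ka = x²/(C₀ − x) ⇒ C₀ = x + x²/Ka
C₀ = 2.69 × 10^-3 + (2.69 × 10^-3)²/(6.2 × 10^-5) = 1.19 × 10^-1 M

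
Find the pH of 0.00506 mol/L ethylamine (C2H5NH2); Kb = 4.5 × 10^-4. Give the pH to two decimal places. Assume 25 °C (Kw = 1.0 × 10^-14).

pH = 11.11

C2H5NH2 + H2O ⇌ C2H5NH3+ + OH-
Let x = [OH-] at equilibrium. Kb = x²/(0.00506 − x).
Here C₀/Kb ≈ 11.2, so the small-x approximation fails. Use the quadratic:
x = [−0.00045 + √(0.00045² + 9.11e-06)]/2 = 1.30 × 10^-3 M
pOH = −log(1.30 × 10^-3) = 2.89; pH = 14.00 − 2.89 = 11.11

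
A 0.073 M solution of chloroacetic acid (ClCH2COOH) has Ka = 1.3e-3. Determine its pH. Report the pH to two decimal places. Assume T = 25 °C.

ClCH2COOH ⇌ ClCH2COO- + H+
From the ICE table, Ka = x²/(0.073 − x) = 1.3 × 10^-3.
x is not negligible relative to C₀; solve x² + 0.0013·x − 9.49e-05 = 0.
x = [−0.0013 + √(0.0013² + 0.00038)]/2 = 9.11 × 10^-3 M
pH = −log[H+] = −log(9.11 × 10^-3) = 2.04

pH = 2.04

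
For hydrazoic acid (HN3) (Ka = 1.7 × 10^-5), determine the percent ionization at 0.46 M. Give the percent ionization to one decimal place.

HN3 ⇌ N3- + H+; let x = [H+] at equilibrium.
x ≈ √(Ka·C₀) = √(1.7 × 10^-5 × 0.46) = 2.80 × 10^-3 M
% ionization = x/C₀ × 100% = 2.80 × 10^-3/0.46 × 100% = 0.6%

0.6%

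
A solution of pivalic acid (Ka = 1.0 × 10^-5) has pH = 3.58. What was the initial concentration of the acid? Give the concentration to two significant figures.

[H+] = 10^(-3.58) = 2.63 × 10^-4 M = x
Ka = x²/(C₀ − x) ⇒ C₀ = x + x²/Ka
C₀ = 2.63 × 10^-4 + (2.63 × 10^-4)²/(1.0 × 10^-5) = 7.18 × 10^-3 M

C₀ = 7.2 × 10^-3 M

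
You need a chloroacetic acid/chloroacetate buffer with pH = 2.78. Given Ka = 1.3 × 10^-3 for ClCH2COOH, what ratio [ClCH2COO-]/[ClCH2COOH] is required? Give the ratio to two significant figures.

ratio = 0.78

pKa = -log(1.3 × 10^-3) = 2.886
pH = pKa + log(r) ⇒ log(r) = 2.78 − 2.886 = -0.106
r = [ClCH2COO-]/[ClCH2COOH] = 10^(-0.106) = 0.783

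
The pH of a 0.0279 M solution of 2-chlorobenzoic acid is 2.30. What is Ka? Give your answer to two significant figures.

Ka = 1.1 × 10^-3

[H+] = 10^(-2.30) = 5.01 × 10^-3 M
At equilibrium [HA] = 0.0279 − 5.01 × 10^-3 = 2.29 × 10^-2 M
Ka = [H+][A-]/[HA] = (5.01 × 10^-3)² / 2.29 × 10^-2 = 1.1 × 10^-3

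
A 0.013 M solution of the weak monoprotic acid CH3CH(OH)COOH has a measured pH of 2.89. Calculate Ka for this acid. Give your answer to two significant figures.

[H+] = 10^(-2.89) = 1.29 × 10^-3 M
At equilibrium [HA] = 0.013 − 1.29 × 10^-3 = 1.17 × 10^-2 M
Ka = [H+][A-]/[HA] = (1.29 × 10^-3)² / 1.17 × 10^-2 = 1.4 × 10^-4

Ka = 1.4 × 10^-4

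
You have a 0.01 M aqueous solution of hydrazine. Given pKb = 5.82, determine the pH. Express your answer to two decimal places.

pH = 10.09

N2H4 + H2O ⇌ N2H5+ + OH-
Kb = 10^(−5.82) = 1.51 × 10^-6
From the ICE table, Kb = [OH-]²/(0.01 − [OH-]) = 1.51 × 10^-6.
Assume [OH-] ≪ 0.01: [OH-] ≈ √(1.51 × 10^-6 × 0.01) = 1.23 × 10^-4 M
Check: 1.2% ionized — well under 5%, approximation valid.
pOH = 3.91, so pH = 14.00 − pOH = 10.09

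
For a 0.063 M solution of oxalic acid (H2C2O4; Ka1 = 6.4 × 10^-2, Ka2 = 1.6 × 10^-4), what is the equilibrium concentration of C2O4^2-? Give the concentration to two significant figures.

First ionization gives [H+] ≈ [HC2O4-] = 3.91 × 10^-2 M.
Second step: Ka2 = [H+][C2O4^2-]/[HC2O4-] ≈ [C2O4^2-] (since [H+] ≈ [HC2O4-]).
So [C2O4^2-] ≈ Ka2.

1.6 × 10^-4 M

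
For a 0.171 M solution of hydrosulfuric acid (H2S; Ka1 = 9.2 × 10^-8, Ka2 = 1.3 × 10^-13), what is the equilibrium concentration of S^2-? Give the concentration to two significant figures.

First ionization gives [H+] ≈ [HS-] = 1.25 × 10^-4 M.
Second step: Ka2 = [H+][S^2-]/[HS-] ≈ [S^2-] (since [H+] ≈ [HS-]).
So [S^2-] ≈ Ka2.

1.3 × 10^-13 M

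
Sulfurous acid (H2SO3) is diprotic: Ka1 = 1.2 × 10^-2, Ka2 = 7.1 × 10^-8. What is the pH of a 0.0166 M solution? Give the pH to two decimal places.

Since Ka1 ≫ Ka2, the first ionization dominates [H+].
Ka1 = x²/(0.0166 − x) = 1.2 × 10^-2
Solving the quadratic: x = (−Ka1 + √(Ka1² + 4·Ka1·C₀))/2 = 9.34 × 10^-3 M
pH = −log(9.34 × 10^-3) = 2.03

pH = 2.03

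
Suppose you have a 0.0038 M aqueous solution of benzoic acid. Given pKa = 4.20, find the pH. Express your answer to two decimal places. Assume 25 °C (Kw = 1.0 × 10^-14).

pH = 3.34

C6H5COOH ⇌ C6H5COO- + H+
Ka = 10^(−4.20) = 6.31 × 10^-5
Ka = x²/(0.0038 − x) = 6.31 × 10^-5
The 5% rule fails; solving x² + Ka·x − Ka·C₀ = 0 exactly:
x = (−Ka + √(Ka² + 4·Ka·C₀))/2 = 4.59 × 10^-4 M
pH = −log[H+] = −log(4.59 × 10^-4) = 3.34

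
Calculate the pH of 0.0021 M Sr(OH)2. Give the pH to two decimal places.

Sr(OH)2 is a strong base (each formula unit releases 2 OH-); [OH-] = 0.0042 M.
pOH = -log(0.0042) = 2.38
pH = 14.00 - 2.38 = 11.62

pH = 11.62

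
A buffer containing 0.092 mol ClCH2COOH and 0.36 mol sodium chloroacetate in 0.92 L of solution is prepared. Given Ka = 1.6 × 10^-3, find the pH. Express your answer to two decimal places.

pH = 3.39

pKa = −log(1.6 × 10^-3) = 2.796
Using pH = pKa + log([base]/[acid]) with [base]/[acid] = 0.36/0.092:
pH = 2.796 + (+0.593) = 3.39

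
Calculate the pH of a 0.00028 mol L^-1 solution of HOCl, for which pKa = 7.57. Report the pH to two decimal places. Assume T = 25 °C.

pH = 5.56

HOCl ⇌ OCl- + H+
Ka = 10^(−7.57) = 2.69 × 10^-8
Ka = [H+]²/(0.00028 − [H+]) = 2.69 × 10^-8
Since Ka ≪ C₀, [H+] ≈ √(Ka·C₀) = 2.74 × 10^-6 M.
pH = −log[H+] = −log(2.74 × 10^-6) = 5.56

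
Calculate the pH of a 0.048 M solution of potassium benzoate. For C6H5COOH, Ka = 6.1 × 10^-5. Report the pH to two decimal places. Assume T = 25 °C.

C6H5COO- is the conjugate base of the weak acid C6H5COOH.
Kb = Kw/Ka = 1.0×10^-14 / 6.1 × 10^-5 = 1.64 × 10^-10
Let x = [OH-] at equilibrium. Kb = x²/(0.048 − x).
Since Kb ≪ C₀, x ≈ √(Kb·C₀) = 2.81 × 10^-6 M.
Check: 0.0058% ionized — well under 5%, approximation valid.
pOH = 5.55, so pH = 14.00 − pOH = 8.45

pH = 8.45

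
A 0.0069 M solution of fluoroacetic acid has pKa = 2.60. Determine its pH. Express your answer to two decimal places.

FCH2COOH ⇌ FCH2COO- + H+
Ka = 10^(−2.60) = 2.51 × 10^-3
Ka = x²/(0.0069 − x) = 2.51 × 10^-3
x is not negligible relative to C₀; solve x² + 0.00251·x − 1.73e-05 = 0.
x = (−Ka + √(Ka² + 4·Ka·C₀))/2 = 3.09 × 10^-3 M
pH = −log(3.09 × 10^-3) = 2.51

pH = 2.51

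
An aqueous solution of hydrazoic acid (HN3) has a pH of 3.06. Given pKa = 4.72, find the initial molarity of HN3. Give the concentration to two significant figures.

C₀ = 4.1 × 10^-2 M

[H+] = 10^(-3.06) = 8.71 × 10^-4 M = x
Ka = 10^(−4.72) = 1.91 × 10^-5
Ka = x²/(C₀ − x) ⇒ C₀ = x + x²/Ka
C₀ = 8.71 × 10^-4 + (8.71 × 10^-4)²/(1.91 × 10^-5) = 4.06 × 10^-2 M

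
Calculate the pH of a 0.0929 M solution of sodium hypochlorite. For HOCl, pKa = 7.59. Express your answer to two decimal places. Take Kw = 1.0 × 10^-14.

pH = 10.28

OCl- is the conjugate base of the weak acid HOCl.
Ka = 10^(−7.59) = 2.57 × 10^-8
Kb = Kw/Ka = 1.0×10^-14 / 2.57 × 10^-8 = 3.89 × 10^-7
Kb = [OH-]²/(0.0929 − [OH-]) = 3.89 × 10^-7
Since Kb ≪ C₀, [OH-] ≈ √(Kb·C₀) = 1.90 × 10^-4 M.
Check: 0.2% ionized — well under 5%, approximation valid.
pOH = −log(1.90 × 10^-4) = 3.72; pH = 14.00 − 3.72 = 10.28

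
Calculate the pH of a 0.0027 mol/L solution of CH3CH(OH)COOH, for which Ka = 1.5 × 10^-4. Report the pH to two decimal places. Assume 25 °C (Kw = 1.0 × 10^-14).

CH3CH(OH)COOH ⇌ CH3CH(OH)COO- + H+
From the ICE table, Ka = x²/(0.0027 − x) = 1.5 × 10^-4.
The 5% rule fails; solving x² + Ka·x − Ka·C₀ = 0 exactly:
x = [−0.00015 + √(0.00015² + 1.62e-06)]/2 = 5.66 × 10^-4 M
pH = −log(5.66 × 10^-4) = 3.25

pH = 3.25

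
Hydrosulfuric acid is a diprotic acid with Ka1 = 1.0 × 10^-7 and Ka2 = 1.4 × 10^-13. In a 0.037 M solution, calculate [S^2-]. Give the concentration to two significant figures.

First ionization gives [H+] ≈ [HS-] = 6.08 × 10^-5 M.
Second step: Ka2 = [H+][S^2-]/[HS-] ≈ [S^2-] (since [H+] ≈ [HS-]).
So [S^2-] ≈ Ka2.

1.4 × 10^-13 M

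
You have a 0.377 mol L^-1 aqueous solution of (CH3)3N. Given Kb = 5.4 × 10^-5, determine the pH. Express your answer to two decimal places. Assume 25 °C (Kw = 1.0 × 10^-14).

pH = 11.65

(CH3)3N + H2O ⇌ (CH3)3NH+ + OH-
Let x = [OH-] at equilibrium. Kb = x²/(0.377 − x).
Since Kb ≪ C₀, x ≈ √(Kb·C₀) = 4.51 × 10^-3 M.
pOH = −log(4.51 × 10^-3) = 2.35; pH = 14.00 − 2.35 = 11.65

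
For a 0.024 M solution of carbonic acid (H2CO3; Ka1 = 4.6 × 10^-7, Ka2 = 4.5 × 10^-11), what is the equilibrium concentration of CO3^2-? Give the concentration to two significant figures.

4.5 × 10^-11 M

First ionization gives [H+] ≈ [HCO3-] = 1.05 × 10^-4 M.
Second step: Ka2 = [H+][CO3^2-]/[HCO3-] ≈ [CO3^2-] (since [H+] ≈ [HCO3-]).
So [CO3^2-] ≈ Ka2.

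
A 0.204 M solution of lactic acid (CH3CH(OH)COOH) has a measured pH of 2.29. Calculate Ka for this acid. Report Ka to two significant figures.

[H+] = 10^(-2.29) = 5.13 × 10^-3 M
At equilibrium [HA] = 0.204 − 5.13 × 10^-3 = 1.99 × 10^-1 M
Ka = [H+][A-]/[HA] = (5.13 × 10^-3)² / 1.99 × 10^-1 = 1.3 × 10^-4

Ka = 1.3 × 10^-4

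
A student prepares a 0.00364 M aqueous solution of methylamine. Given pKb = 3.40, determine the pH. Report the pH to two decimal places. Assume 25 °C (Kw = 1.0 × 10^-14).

CH3NH2 + H2O ⇌ CH3NH3+ + OH-
Kb = 10^(−3.40) = 3.98 × 10^-4
Kb = [OH-]²/(0.00364 − [OH-]) = 3.98 × 10^-4
Here C₀/Kb ≈ 9.15, so the small-[OH-] approximation fails. Use the quadratic:
[OH-] = [−0.000398 + √(0.000398² + 5.79e-06)]/2 = 1.02 × 10^-3 M
pOH = 2.99, so pH = 14.00 − pOH = 11.01

pH = 11.01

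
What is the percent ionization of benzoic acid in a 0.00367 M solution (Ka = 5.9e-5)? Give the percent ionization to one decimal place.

C6H5COOH ⇌ C6H5COO- + H+; let x = [H+] at equilibrium.
Solve x² + 5.9e-05x − 2.17e-07 = 0 → x = 4.37 × 10^-4 M
% ionization = x/C₀ × 100% = 4.37 × 10^-4/0.00367 × 100% = 11.9%

11.9%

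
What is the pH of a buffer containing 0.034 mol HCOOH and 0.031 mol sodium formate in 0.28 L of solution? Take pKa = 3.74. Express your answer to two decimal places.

pH = 3.70

Using pH = pKa + log([base]/[acid]) with [base]/[acid] = 0.031/0.034:
pH = 3.74 + (-0.040) = 3.70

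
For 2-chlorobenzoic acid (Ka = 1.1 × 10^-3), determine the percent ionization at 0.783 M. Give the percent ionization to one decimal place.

ClC6H4COOH ⇌ ClC6H4COO- + H+; let x = [H+] at equilibrium.
x ≈ √(Ka·C₀) = √(1.1 × 10^-3 × 0.783) = 2.93 × 10^-2 M
Fraction ionized = 2.93 × 10^-2 / 0.783 = 0.0374 → 3.7%

3.7%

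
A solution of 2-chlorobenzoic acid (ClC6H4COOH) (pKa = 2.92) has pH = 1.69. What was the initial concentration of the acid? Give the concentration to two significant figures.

C₀ = 3.7 × 10^-1 M

[H+] = 10^(-1.69) = 2.04 × 10^-2 M = x
Ka = 10^(−2.92) = 1.20 × 10^-3
Ka = x²/(C₀ − x) ⇒ C₀ = x + x²/Ka
C₀ = 2.04 × 10^-2 + (2.04 × 10^-2)²/(1.20 × 10^-3) = 3.67 × 10^-1 M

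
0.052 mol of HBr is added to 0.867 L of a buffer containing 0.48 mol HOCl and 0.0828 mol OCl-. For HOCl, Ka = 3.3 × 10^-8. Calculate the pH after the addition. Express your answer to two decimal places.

Added H+ converts OCl- to HOCl: HOCl → 0.532 mol, OCl- → 0.0308 mol.
pKa = −log(3.3 × 10^-8) = 7.481
pH = pKa + log([A⁻]/[HA]) = 7.481 + log(0.0308/0.532) = 7.481 -1.237

pH = 6.24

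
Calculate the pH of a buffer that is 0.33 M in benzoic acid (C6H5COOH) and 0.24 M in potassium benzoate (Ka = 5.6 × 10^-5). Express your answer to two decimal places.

pH = 4.11

pKa = −log(5.6 × 10^-5) = 4.252
pH = pKa + log([A⁻]/[HA]) = 4.252 + log(0.24/0.33)
pH = 4.252 + (-0.138) = 4.11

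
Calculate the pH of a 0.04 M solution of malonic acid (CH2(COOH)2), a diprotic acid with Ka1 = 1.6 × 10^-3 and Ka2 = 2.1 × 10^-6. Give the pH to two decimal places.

Ka1 ≫ Ka2, so treat the first dissociation as the only significant source of H+.
Ka1 = x²/(0.04 − x) = 1.6 × 10^-3
Solving the quadratic: x = (−Ka1 + √(Ka1² + 4·Ka1·C₀))/2 = 7.24 × 10^-3 M
pH = −log(7.24 × 10^-3) = 2.14

pH = 2.14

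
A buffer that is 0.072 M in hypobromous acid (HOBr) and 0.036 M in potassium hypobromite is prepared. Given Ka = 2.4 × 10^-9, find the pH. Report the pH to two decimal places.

pKa = −log(2.4 × 10^-9) = 8.620
pH = pKa + log([A⁻]/[HA]) = 8.620 + log(0.036/0.072)
pH = 8.620 + (-0.301) = 8.32

pH = 8.32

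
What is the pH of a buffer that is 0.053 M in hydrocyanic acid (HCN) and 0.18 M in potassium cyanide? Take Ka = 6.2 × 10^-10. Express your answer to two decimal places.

pH = 9.74

pKa = −log(6.2 × 10^-10) = 9.208
Using pH = pKa + log([base]/[acid]) with [base]/[acid] = 0.18/0.053:
pH = 9.208 + (+0.531) = 9.74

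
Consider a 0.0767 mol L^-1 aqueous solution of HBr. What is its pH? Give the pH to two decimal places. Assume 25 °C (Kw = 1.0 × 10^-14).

HBr is a strong acid and dissociates completely, so [H+] = 0.0767 M.
pH = -log(0.0767) = 1.12

pH = 1.12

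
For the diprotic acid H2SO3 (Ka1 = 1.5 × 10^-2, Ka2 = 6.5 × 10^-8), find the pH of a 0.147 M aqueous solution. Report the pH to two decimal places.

pH = 1.40

Since Ka1 ≫ Ka2, the first ionization dominates [H+].
Ka1 = x²/(0.147 − x) = 1.5 × 10^-2
Solving the quadratic: x = (−Ka1 + √(Ka1² + 4·Ka1·C₀))/2 = 4.01 × 10^-2 M
pH = −log(4.01 × 10^-2) = 1.40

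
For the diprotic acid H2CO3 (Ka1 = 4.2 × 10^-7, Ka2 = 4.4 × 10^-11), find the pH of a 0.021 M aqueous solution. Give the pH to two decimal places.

Since Ka1 ≫ Ka2, the first ionization dominates [H+].
Ka1 = x²/(0.021 − x) = 4.2 × 10^-7
x ≈ √(4.2 × 10^-7 × 0.021) = 9.39 × 10^-5 M
pH = −log(9.39 × 10^-5) = 4.03

pH = 4.03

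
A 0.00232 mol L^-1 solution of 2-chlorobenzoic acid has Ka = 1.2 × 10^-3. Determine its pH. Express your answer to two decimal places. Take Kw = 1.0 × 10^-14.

pH = 2.93

ClC6H4COOH ⇌ ClC6H4COO- + H+
From the ICE table, Ka = [H+]²/(0.00232 − [H+]) = 1.2 × 10^-3.
The 5% rule fails; solving [H+]² + Ka·[H+] − Ka·C₀ = 0 exactly:
[H+] = (−Ka + √(Ka² + 4·Ka·C₀))/2 = 1.17 × 10^-3 M
pH = −log[H+] = −log(1.17 × 10^-3) = 2.93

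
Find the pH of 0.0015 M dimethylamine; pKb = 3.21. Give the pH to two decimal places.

pH = 10.85

(CH3)2NH + H2O ⇌ (CH3)2NH2+ + OH-
Kb = 10^(−3.21) = 6.17 × 10^-4
Kb = x²/(0.0015 − x) = 6.17 × 10^-4
x is not negligible relative to C₀; solve x² + 0.000617·x − 9.26e-07 = 0.
x = (−Kb + √(Kb² + 4·Kb·C₀))/2 = 7.02 × 10^-4 M
pOH = −log(7.02 × 10^-4) = 3.15; pH = 14.00 − 3.15 = 10.85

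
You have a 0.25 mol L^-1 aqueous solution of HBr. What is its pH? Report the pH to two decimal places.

HBr is a strong acid and dissociates completely, so [H+] = 0.25 M.
pH = -log(0.25) = 0.60

pH = 0.60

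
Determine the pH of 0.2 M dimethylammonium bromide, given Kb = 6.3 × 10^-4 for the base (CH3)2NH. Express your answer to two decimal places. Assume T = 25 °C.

pH = 5.75

(CH3)2NH2+ is the conjugate acid of the weak base (CH3)2NH.
Ka = Kw/Kb = 1.0×10^-14 / 6.3 × 10^-4 = 1.59 × 10^-11
Ka = [H+]²/(0.2 − [H+]) = 1.59 × 10^-11
Assume [H+] ≪ 0.2: [H+] ≈ √(1.59 × 10^-11 × 0.2) = 1.78 × 10^-6 M
([H+]/C₀ = 0.00089% < 5%, so the approximation holds.)
pH = −log(1.78 × 10^-6) = 5.75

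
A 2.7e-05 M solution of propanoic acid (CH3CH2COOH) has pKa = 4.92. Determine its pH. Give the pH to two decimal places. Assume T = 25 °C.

CH3CH2COOH ⇌ CH3CH2COO- + H+
Ka = 10^(−4.92) = 1.20 × 10^-5
Let x = [H+] at equilibrium. Ka = x²/(2.7e-05 − x).
The 5% rule fails; solving x² + Ka·x − Ka·C₀ = 0 exactly:
x = (−Ka + √(Ka² + 4·Ka·C₀))/2 = 1.30 × 10^-5 M
pH = −log(1.30 × 10^-5) = 4.89

pH = 4.89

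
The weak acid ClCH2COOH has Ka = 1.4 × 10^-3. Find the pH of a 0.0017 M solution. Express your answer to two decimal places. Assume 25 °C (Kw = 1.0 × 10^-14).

ClCH2COOH ⇌ ClCH2COO- + H+
From the ICE table, Ka = [H+]²/(0.0017 − [H+]) = 1.4 × 10^-3.
The 5% rule fails; solving [H+]² + Ka·[H+] − Ka·C₀ = 0 exactly:
[H+] = (−Ka + √(Ka² + 4·Ka·C₀))/2 = 9.94 × 10^-4 M
pH = −log[H+] = −log(9.94 × 10^-4) = 3.00

pH = 3.00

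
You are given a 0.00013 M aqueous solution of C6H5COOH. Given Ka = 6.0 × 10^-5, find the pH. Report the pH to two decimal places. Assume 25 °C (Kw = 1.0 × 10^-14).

C6H5COOH ⇌ C6H5COO- + H+
From the ICE table, Ka = x²/(0.00013 − x) = 6.0 × 10^-5.
The 5% rule fails; solving x² + Ka·x − Ka·C₀ = 0 exactly:
x = [−6e-05 + √(6e-05² + 3.12e-08)]/2 = 6.33 × 10^-5 M
pH = −log(6.33 × 10^-5) = 4.20

pH = 4.20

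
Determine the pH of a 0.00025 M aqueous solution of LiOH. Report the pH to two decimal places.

pH = 10.40

LiOH is a strong base; [OH-] = 0.00025 M.
pOH = -log(0.00025) = 3.60
pH = 14.00 - 3.60 = 10.40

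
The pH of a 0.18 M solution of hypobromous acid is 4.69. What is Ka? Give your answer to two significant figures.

Ka = 2.3 × 10^-9

[H+] = 10^(-4.69) = 2.04 × 10^-5 M
At equilibrium [HA] = 0.18 − 2.04 × 10^-5 = 1.80 × 10^-1 M
Ka = [H+][A-]/[HA] = (2.04 × 10^-5)² / 1.80 × 10^-1 = 2.3 × 10^-9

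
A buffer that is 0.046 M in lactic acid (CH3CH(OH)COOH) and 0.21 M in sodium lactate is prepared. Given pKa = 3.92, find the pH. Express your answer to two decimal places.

pH = pKa + log([A⁻]/[HA]) = 3.92 + log(0.21/0.046)
pH = 3.92 + (+0.659) = 4.58

pH = 4.58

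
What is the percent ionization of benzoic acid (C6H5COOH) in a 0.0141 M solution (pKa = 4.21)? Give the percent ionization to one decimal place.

C6H5COOH ⇌ C6H5COO- + H+; let x = [H+] at equilibrium.
Ka = 10^(−4.21) = 6.17 × 10^-5
Solve x² + 6.17e-05x − 8.7e-07 = 0 → x = 9.02 × 10^-4 M
Fraction ionized = 9.02 × 10^-4 / 0.0141 = 0.0640 → 6.4%

6.4%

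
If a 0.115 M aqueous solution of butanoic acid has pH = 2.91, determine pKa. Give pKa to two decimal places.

pKa = 4.88

[H+] = 10^(-2.91) = 1.23 × 10^-3 M
At equilibrium [HA] = 0.115 − 1.23 × 10^-3 = 1.14 × 10^-1 M
Ka = [H+][A-]/[HA] = (1.23 × 10^-3)² / 1.14 × 10^-1 = 1.33 × 10^-5
pKa = -log(1.33 × 10^-5) = 4.88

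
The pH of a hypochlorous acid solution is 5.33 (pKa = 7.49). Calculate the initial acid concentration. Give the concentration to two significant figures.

[H+] = 10^(-5.33) = 4.68 × 10^-6 M = x
Ka = 10^(−7.49) = 3.24 × 10^-8
Ka = x²/(C₀ − x) ⇒ C₀ = x + x²/Ka
C₀ = 4.68 × 10^-6 + (4.68 × 10^-6)²/(3.24 × 10^-8) = 6.81 × 10^-4 M

C₀ = 6.8 × 10^-4 M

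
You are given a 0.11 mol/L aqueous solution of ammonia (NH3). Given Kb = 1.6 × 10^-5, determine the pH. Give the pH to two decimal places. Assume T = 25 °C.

NH3 + H2O ⇌ NH4+ + OH-
Kb = x²/(0.11 − x) = 1.6 × 10^-5
Neglecting x in the denominator: x = √(1.6 × 10^-5 × 0.11) = 1.33 × 10^-3 M
(x/C₀ = 1.2% < 5%, so the approximation holds.)
pOH = −log(1.33 × 10^-3) = 2.88; pH = 14.00 − 2.88 = 11.12

pH = 11.12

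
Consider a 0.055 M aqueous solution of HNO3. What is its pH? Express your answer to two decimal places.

HNO3 is a strong acid and dissociates completely, so [H+] = 0.055 M.
pH = -log(0.055) = 1.26

pH = 1.26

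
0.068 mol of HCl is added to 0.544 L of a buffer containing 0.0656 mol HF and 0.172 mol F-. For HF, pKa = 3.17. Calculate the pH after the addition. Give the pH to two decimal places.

pH = 3.06

After neutralization: n(HF) = 0.134 mol, n(F-) = 0.104 mol.
pH = pKa + log(n_F-/n_HF) = 3.17 + log(0.104/0.134) = 3.17 + (-0.110)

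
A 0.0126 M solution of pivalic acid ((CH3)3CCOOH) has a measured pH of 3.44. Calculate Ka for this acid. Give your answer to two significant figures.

Ka = 1.1 × 10^-5

[H+] = 10^(-3.44) = 3.63 × 10^-4 M
At equilibrium [HA] = 0.0126 − 3.63 × 10^-4 = 1.22 × 10^-2 M
Ka = [H+][A-]/[HA] = (3.63 × 10^-4)² / 1.22 × 10^-2 = 1.1 × 10^-5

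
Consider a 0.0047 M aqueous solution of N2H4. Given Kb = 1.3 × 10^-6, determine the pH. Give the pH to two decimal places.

N2H4 + H2O ⇌ N2H5+ + OH-
Kb = [OH-]²/(0.0047 − [OH-]) = 1.3 × 10^-6
Assume [OH-] ≪ 0.0047: [OH-] ≈ √(1.3 × 10^-6 × 0.0047) = 7.82 × 10^-5 M
pOH = 4.11, so pH = 14.00 − pOH = 9.89

pH = 9.89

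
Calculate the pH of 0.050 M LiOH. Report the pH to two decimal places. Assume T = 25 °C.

LiOH is a strong base; [OH-] = 0.05 M.
pOH = -log(0.05) = 1.30
pH = 14.00 - 1.30 = 12.70

pH = 12.70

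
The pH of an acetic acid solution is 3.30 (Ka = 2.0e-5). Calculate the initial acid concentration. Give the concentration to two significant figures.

[H+] = 10^(-3.30) = 5.01 × 10^-4 M = x
Ka = x²/(C₀ − x) ⇒ C₀ = x + x²/Ka
C₀ = 5.01 × 10^-4 + (5.01 × 10^-4)²/(2.0 × 10^-5) = 1.31 × 10^-2 M

C₀ = 1.3 × 10^-2 M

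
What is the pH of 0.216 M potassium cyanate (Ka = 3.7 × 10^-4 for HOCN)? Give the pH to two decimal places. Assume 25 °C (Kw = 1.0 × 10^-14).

pH = 8.38

OCN- is the conjugate base of the weak acid HOCN.
Kb = Kw/Ka = 1.0×10^-14 / 3.7 × 10^-4 = 2.70 × 10^-11
Kb = [OH-]²/(0.216 − [OH-]) = 2.70 × 10^-11
Assume [OH-] ≪ 0.216: [OH-] ≈ √(2.70 × 10^-11 × 0.216) = 2.41 × 10^-6 M
pOH = −log(2.41 × 10^-6) = 5.62; pH = 14.00 − 5.62 = 8.38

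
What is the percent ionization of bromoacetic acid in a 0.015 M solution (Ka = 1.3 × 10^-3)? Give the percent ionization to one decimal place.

BrCH2COOH ⇌ BrCH2COO- + H+; let x = [H+] at equilibrium.
Ka = x²/(C₀ − x); solving the quadratic gives x = 3.81 × 10^-3 M.
Fraction ionized = 3.81 × 10^-3 / 0.015 = 0.2540 → 25.4%

25.4%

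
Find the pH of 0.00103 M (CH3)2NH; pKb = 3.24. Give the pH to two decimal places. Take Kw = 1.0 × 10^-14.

(CH3)2NH + H2O ⇌ (CH3)2NH2+ + OH-
Kb = 10^(−3.24) = 5.75 × 10^-4
From the ICE table, Kb = [OH-]²/(0.00103 − [OH-]) = 5.75 × 10^-4.
The 5% rule fails; solving [OH-]² + Kb·[OH-] − Kb·C₀ = 0 exactly:
[OH-] = (−Kb + √(Kb² + 4·Kb·C₀))/2 = 5.34 × 10^-4 M
pOH = −log(5.34 × 10^-4) = 3.27; pH = 14.00 − 3.27 = 10.73

pH = 10.73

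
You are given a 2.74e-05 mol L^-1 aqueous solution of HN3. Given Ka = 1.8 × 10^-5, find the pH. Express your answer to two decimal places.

pH = 4.82

HN3 ⇌ N3- + H+
From the ICE table, Ka = [H+]²/(2.74e-05 − [H+]) = 1.8 × 10^-5.
Here C₀/Ka ≈ 1.52, so the small-[H+] approximation fails. Use the quadratic:
[H+] = (−Ka + √(Ka² + 4·Ka·C₀))/2 = 1.50 × 10^-5 M
pH = −log[H+] = −log(1.50 × 10^-5) = 4.82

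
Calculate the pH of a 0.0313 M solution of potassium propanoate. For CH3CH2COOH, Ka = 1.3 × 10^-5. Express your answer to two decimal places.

CH3CH2COO- is the conjugate base of the weak acid CH3CH2COOH.
Kb = Kw/Ka = 1.0×10^-14 / 1.3 × 10^-5 = 7.69 × 10^-10
Let x = [OH-] at equilibrium. Kb = x²/(0.0313 − x).
Neglecting x in the denominator: x = √(7.69 × 10^-10 × 0.0313) = 4.91 × 10^-6 M
pOH = 5.31, so pH = 14.00 − pOH = 8.69

pH = 8.69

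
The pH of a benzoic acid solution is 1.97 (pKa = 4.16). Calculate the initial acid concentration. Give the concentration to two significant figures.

[H+] = 10^(-1.97) = 1.07 × 10^-2 M = x
Ka = 10^(−4.16) = 6.92 × 10^-5
Ka = x²/(C₀ − x) ⇒ C₀ = x + x²/Ka
C₀ = 1.07 × 10^-2 + (1.07 × 10^-2)²/(6.92 × 10^-5) = 1.67 M

C₀ = 1.7 M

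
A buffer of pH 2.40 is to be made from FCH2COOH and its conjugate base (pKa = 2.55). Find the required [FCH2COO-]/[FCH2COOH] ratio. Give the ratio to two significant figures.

ratio = 0.71

pH = pKa + log(r) ⇒ log(r) = 2.40 − 2.55 = -0.15
r = [FCH2COO-]/[FCH2COOH] = 10^(-0.15) = 0.708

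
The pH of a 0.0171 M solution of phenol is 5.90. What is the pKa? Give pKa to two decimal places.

[H+] = 10^(-5.90) = 1.26 × 10^-6 M
At equilibrium [HA] = 0.0171 − 1.26 × 10^-6 = 1.71 × 10^-2 M
Ka = [H+][A-]/[HA] = (1.26 × 10^-6)² / 1.71 × 10^-2 = 9.28 × 10^-11
pKa = -log(9.28 × 10^-11) = 10.03

pKa = 10.03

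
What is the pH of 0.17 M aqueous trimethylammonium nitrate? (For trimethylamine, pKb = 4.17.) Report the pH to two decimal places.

(CH3)3NH+ is the conjugate acid of the weak base (CH3)3N.
Kb = 10^(−4.17) = 6.76 × 10^-5
Ka = Kw/Kb = 1.0×10^-14 / 6.76 × 10^-5 = 1.48 × 10^-10
Let x = [H+] at equilibrium. Ka = x²/(0.17 − x).
Assume x ≪ 0.17: x ≈ √(1.48 × 10^-10 × 0.17) = 5.02 × 10^-6 M
Check: 0.003% ionized — well under 5%, approximation valid.
pH = −log(5.02 × 10^-6) = 5.30

pH = 5.30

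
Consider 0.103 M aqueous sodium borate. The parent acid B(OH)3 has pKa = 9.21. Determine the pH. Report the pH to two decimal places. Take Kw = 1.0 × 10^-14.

pH = 11.11

B(OH)4- is the conjugate base of the weak acid B(OH)3.
Ka = 10^(−9.21) = 6.17 × 10^-10
Kb = Kw/Ka = 1.0×10^-14 / 6.17 × 10^-10 = 1.62 × 10^-5
From the ICE table, Kb = [OH-]²/(0.103 − [OH-]) = 1.62 × 10^-5.
Since Kb ≪ C₀, [OH-] ≈ √(Kb·C₀) = 1.29 × 10^-3 M.
pOH = 2.89, so pH = 14.00 − pOH = 11.11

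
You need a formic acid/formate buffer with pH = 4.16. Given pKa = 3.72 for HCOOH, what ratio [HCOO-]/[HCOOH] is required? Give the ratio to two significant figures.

ratio = 2.8

pH = pKa + log(r) ⇒ log(r) = 4.16 − 3.72 = +0.44
r = [HCOO-]/[HCOOH] = 10^(+0.44) = 2.75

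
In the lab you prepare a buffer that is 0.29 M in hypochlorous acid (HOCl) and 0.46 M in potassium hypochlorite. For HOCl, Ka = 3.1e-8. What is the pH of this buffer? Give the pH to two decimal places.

pKa = −log(3.1 × 10^-8) = 7.509
Using pH = pKa + log([base]/[acid]) with [base]/[acid] = 0.46/0.29:
pH = 7.509 + (+0.200) = 7.71

pH = 7.71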